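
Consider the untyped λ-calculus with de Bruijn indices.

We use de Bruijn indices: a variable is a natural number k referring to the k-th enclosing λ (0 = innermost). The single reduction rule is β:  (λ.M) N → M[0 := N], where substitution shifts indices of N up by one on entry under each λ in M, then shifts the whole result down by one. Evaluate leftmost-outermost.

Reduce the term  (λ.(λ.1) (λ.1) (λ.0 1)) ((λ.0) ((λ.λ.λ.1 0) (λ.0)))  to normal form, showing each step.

  start: (λ.(λ.1) (λ.1) (λ.0 1)) ((λ.0) ((λ.λ.λ.1 0) (λ.0)))
  step 1: (λ.(λ.0) ((λ.λ.λ.1 0) (λ.0))) (λ.(λ.0) ((λ.λ.λ.1 0) (λ.0))) (λ.0 ((λ.0) ((λ.λ.λ.1 0) (λ.0))))
  step 2: (λ.0) ((λ.λ.λ.1 0) (λ.0)) (λ.0 ((λ.0) ((λ.λ.λ.1 0) (λ.0))))
  step 3: (λ.λ.λ.1 0) (λ.0) (λ.0 ((λ.0) ((λ.λ.λ.1 0) (λ.0))))
  step 4: (λ.λ.1 0) (λ.0 ((λ.0) ((λ.λ.λ.1 0) (λ.0))))
  step 5: λ.(λ.0 ((λ.0) ((λ.λ.λ.1 0) (λ.0)))) 0
  step 6: λ.0 ((λ.0) ((λ.λ.λ.1 0) (λ.0)))
  step 7: λ.0 ((λ.λ.λ.1 0) (λ.0))
  step 8: λ.0 (λ.λ.1 0)

Answer: normal form = λ.0 (λ.λ.1 0)  (in 8 steps)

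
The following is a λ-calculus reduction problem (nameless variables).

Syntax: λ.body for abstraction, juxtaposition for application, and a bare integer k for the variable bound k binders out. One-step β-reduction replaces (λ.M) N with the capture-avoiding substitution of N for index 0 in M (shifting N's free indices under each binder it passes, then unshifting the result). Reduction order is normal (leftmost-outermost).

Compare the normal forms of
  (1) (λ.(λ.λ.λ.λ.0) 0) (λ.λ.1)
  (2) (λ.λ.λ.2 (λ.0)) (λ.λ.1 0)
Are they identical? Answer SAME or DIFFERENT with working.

Answer: SAME — A ⇓ λ.λ.λ.0, B ⇓ λ.λ.λ.0

Derivation:
Term A:
  start: (λ.(λ.λ.λ.λ.0) 0) (λ.λ.1)
  →1  (λ.λ.λ.λ.0) (λ.λ.1)
  →2  λ.λ.λ.0

Term B:
  start: (λ.λ.λ.2 (λ.0)) (λ.λ.1 0)
  →1  λ.λ.(λ.λ.1 0) (λ.0)
  →2  λ.λ.λ.(λ.0) 0
  →3  λ.λ.λ.0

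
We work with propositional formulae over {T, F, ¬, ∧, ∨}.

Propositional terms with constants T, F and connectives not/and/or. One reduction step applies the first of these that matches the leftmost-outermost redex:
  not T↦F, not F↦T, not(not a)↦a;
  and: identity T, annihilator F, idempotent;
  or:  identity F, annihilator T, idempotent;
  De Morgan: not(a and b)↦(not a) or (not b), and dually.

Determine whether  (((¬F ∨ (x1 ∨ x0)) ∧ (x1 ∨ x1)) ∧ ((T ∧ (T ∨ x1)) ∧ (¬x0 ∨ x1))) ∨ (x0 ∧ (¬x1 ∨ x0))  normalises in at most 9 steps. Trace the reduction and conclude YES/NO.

  start: (((¬F ∨ (x1 ∨ x0)) ∧ (x1 ∨ x1)) ∧ ((T ∧ (T ∨ x1)) ∧ (¬x0 ∨ x1))) ∨ (x0 ∧ (¬x1 ∨ x0))
  →1  (((T ∨ (x1 ∨ x0)) ∧ (x1 ∨ x1)) ∧ ((T ∧ (T ∨ x1)) ∧ (¬x0 ∨ x1))) ∨ (x0 ∧ (¬x1 ∨ x0))
  →2  ((T ∧ (x1 ∨ x1)) ∧ ((T ∧ (T ∨ x1)) ∧ (¬x0 ∨ x1))) ∨ (x0 ∧ (¬x1 ∨ x0))
  →3  ((x1 ∨ x1) ∧ ((T ∧ (T ∨ x1)) ∧ (¬x0 ∨ x1))) ∨ (x0 ∧ (¬x1 ∨ x0))
  →4  (x1 ∧ ((T ∧ (T ∨ x1)) ∧ (¬x0 ∨ x1))) ∨ (x0 ∧ (¬x1 ∨ x0))
  →5  (x1 ∧ ((T ∨ x1) ∧ (¬x0 ∨ x1))) ∨ (x0 ∧ (¬x1 ∨ x0))
  →6  (x1 ∧ (T ∧ (¬x0 ∨ x1))) ∨ (x0 ∧ (¬x1 ∨ x0))
  →7  (x1 ∧ (¬x0 ∨ x1)) ∨ (x0 ∧ (¬x1 ∨ x0))

Answer: YES — reaches normal form (x1 ∧ (¬x0 ∨ x1)) ∨ (x0 ∧ (¬x1 ∨ x0)) in 7 ≤ 9 steps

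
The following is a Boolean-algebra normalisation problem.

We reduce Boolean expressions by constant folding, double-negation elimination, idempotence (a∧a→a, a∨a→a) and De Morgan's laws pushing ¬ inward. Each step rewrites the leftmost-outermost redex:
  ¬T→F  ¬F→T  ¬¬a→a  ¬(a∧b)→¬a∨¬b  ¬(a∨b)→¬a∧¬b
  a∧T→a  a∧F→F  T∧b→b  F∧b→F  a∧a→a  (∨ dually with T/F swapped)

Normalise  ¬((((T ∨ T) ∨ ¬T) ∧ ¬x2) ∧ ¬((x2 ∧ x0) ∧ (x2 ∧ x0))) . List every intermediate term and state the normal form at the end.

  start: ¬((((T ∨ T) ∨ ¬T) ∧ ¬x2) ∧ ¬((x2 ∧ x0) ∧ (x2 ∧ x0)))
  [1] ¬(((T ∨ T) ∨ ¬T) ∧ ¬x2) ∨ ¬¬((x2 ∧ x0) ∧ (x2 ∧ x0))
  [2] (¬((T ∨ T) ∨ ¬T) ∨ ¬¬x2) ∨ ¬¬((x2 ∧ x0) ∧ (x2 ∧ x0))
  [3] ((¬(T ∨ T) ∧ ¬¬T) ∨ ¬¬x2) ∨ ¬¬((x2 ∧ x0) ∧ (x2 ∧ x0))
  [4] (((¬T ∧ ¬T) ∧ ¬¬T) ∨ ¬¬x2) ∨ ¬¬((x2 ∧ x0) ∧ (x2 ∧ x0))
  [5] ((¬T ∧ ¬¬T) ∨ ¬¬x2) ∨ ¬¬((x2 ∧ x0) ∧ (x2 ∧ x0))
  [6] ((F ∧ ¬¬T) ∨ ¬¬x2) ∨ ¬¬((x2 ∧ x0) ∧ (x2 ∧ x0))
  [7] (F ∨ ¬¬x2) ∨ ¬¬((x2 ∧ x0) ∧ (x2 ∧ x0))
  [8] ¬¬x2 ∨ ¬¬((x2 ∧ x0) ∧ (x2 ∧ x0))
  [9] x2 ∨ ¬¬((x2 ∧ x0) ∧ (x2 ∧ x0))
  [10] x2 ∨ ((x2 ∧ x0) ∧ (x2 ∧ x0))
  [11] x2 ∨ (x2 ∧ x0)

Answer: normal form = x2 ∨ (x2 ∧ x0)  (in 11 steps)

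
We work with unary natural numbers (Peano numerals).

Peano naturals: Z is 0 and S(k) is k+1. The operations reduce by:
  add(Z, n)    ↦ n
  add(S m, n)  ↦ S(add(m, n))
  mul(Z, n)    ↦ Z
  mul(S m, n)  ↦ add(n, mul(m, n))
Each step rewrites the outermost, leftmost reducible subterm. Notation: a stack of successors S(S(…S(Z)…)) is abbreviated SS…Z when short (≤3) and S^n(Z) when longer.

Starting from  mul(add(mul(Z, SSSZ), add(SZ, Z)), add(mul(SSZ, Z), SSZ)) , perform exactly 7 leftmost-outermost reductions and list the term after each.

  start: mul(add(mul(Z, SSSZ), add(SZ, Z)), add(mul(SSZ, Z), SSZ))
  [1] mul(add(Z, add(SZ, Z)), add(mul(SSZ, Z), SSZ))
  [2] mul(add(SZ, Z), add(mul(SSZ, Z), SSZ))
  [3] mul(S(add(Z, Z)), add(mul(SSZ, Z), SSZ))
  [4] add(add(mul(SSZ, Z), SSZ), mul(add(Z, Z), add(mul(SSZ, Z), SSZ)))
  [5] add(add(add(Z, mul(SZ, Z)), SSZ), mul(add(Z, Z), add(mul(SSZ, Z), SSZ)))
  [6] add(add(mul(SZ, Z), SSZ), mul(add(Z, Z), add(mul(SSZ, Z), SSZ)))
  [7] add(add(add(Z, mul(Z, Z)), SSZ), mul(add(Z, Z), add(mul(SSZ, Z), SSZ)))

Answer: after 7 steps: add(add(add(Z, mul(Z, Z)), SSZ), mul(add(Z, Z), add(mul(SSZ, Z), SSZ)))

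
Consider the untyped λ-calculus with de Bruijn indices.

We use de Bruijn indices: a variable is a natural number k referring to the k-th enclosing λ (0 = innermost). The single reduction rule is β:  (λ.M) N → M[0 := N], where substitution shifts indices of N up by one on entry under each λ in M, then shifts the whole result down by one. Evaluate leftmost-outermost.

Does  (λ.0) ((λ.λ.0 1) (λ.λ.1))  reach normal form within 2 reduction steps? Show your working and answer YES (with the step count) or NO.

  start: (λ.0) ((λ.λ.0 1) (λ.λ.1))
  [1] (λ.λ.0 1) (λ.λ.1)
  [2] λ.0 (λ.λ.1)

Answer: YES — reaches normal form λ.0 (λ.λ.1) in 2 ≤ 2 steps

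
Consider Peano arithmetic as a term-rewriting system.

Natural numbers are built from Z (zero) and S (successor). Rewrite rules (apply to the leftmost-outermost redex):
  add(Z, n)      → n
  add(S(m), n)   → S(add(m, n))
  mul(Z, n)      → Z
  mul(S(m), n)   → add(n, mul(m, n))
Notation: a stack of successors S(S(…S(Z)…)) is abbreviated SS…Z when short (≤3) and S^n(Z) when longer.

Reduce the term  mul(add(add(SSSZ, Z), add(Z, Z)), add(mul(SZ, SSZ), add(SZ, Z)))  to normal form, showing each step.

  start: mul(add(add(SSSZ, Z), add(Z, Z)), add(mul(SZ, SSZ), add(SZ, Z)))
  →1  mul(add(S(add(SSZ, Z)), add(Z, Z)), add(mul(SZ, SSZ), add(SZ, Z)))
  →2  mul(S(add(add(SSZ, Z), add(Z, Z))), add(mul(SZ, SSZ), add(SZ, Z)))
  →3  add(add(mul(SZ, SSZ), add(SZ, Z)), mul(add(add(SSZ, Z), add(Z, Z)), add(mul(SZ, SSZ), add(SZ, Z))))
  →4  add(add(add(SSZ, mul(Z, SSZ)), add(SZ, Z)), mul(add(add(SSZ, Z), add(Z, Z)), add(mul(SZ, SSZ), add(SZ, Z))))
  →5  add(add(S(add(SZ, mul(Z, SSZ))), add(SZ, Z)), mul(add(add(SSZ, Z), add(Z, Z)), add(mul(SZ, SSZ), add(SZ, Z))))
  →6  add(S(add(add(SZ, mul(Z, SSZ)), add(SZ, Z))), mul(add(add(SSZ, Z), add(Z, Z)), add(mul(SZ, SSZ), add(SZ, Z))))
  →7  S(add(add(add(SZ, mul(Z, SSZ)), add(SZ, Z)), mul(add(add(SSZ, Z), add(Z, Z)), add(mul(SZ, SSZ), add(SZ, Z)))))
  →8  S(add(add(S(add(Z, mul(Z, SSZ))), add(SZ, Z)), mul(add(add(SSZ, Z), add(Z, Z)), add(mul(SZ, SSZ), add(SZ, Z)))))
  →9  S(add(S(add(add(Z, mul(Z, SSZ)), add(SZ, Z))), mul(add(add(SSZ, Z), add(Z, Z)), add(mul(SZ, SSZ), add(SZ, Z)))))
  →10  S(S(add(add(add(Z, mul(Z, SSZ)), add(SZ, Z)), mul(add(add(SSZ, Z), add(Z, Z)), add(mul(SZ, SSZ), add(SZ, Z))))))
  →11  S(S(add(add(mul(Z, SSZ), add(SZ, Z)), mul(add(add(SSZ, Z), add(Z, Z)), add(mul(SZ, SSZ), add(SZ, Z))))))
  →12  S(S(add(add(Z, add(SZ, Z)), mul(add(add(SSZ, Z), add(Z, Z)), add(mul(SZ, SSZ), add(SZ, Z))))))
  →13  S(S(add(add(SZ, Z), mul(add(add(SSZ, Z), add(Z, Z)), add(mul(SZ, SSZ), add(SZ, Z))))))
  →14  S(S(add(S(add(Z, Z)), mul(add(add(SSZ, Z), add(Z, Z)), add(mul(SZ, SSZ), add(SZ, Z))))))
  →15  S(S(S(add(add(Z, Z), mul(add(add(SSZ, Z), add(Z, Z)), add(mul(SZ, SSZ), add(SZ, Z)))))))
  →16  S(S(S(add(Z, mul(add(add(SSZ, Z), add(Z, Z)), add(mul(SZ, SSZ), add(SZ, Z)))))))
  →17  S(S(S(mul(add(add(SSZ, Z), add(Z, Z)), add(mul(SZ, SSZ), add(SZ, Z))))))
  →18  S(S(S(mul(add(S(add(SZ, Z)), add(Z, Z)), add(mul(SZ, SSZ), add(SZ, Z))))))
  →19  S(S(S(mul(S(add(add(SZ, Z), add(Z, Z))), add(mul(SZ, SSZ), add(SZ, Z))))))
  →20  S(S(S(add(add(mul(SZ, SSZ), add(SZ, Z)), mul(add(add(SZ, Z), add(Z, Z)), add(mul(SZ, SSZ), add(SZ, Z)))))))
  →21  S(S(S(add(add(add(SSZ, mul(Z, SSZ)), add(SZ, Z)), mul(add(add(SZ, Z), add(Z, Z)), add(mul(SZ, SSZ), add(SZ, Z)))))))
  →22  S(S(S(add(add(S(add(SZ, mul(Z, SSZ))), add(SZ, Z)), mul(add(add(SZ, Z), add(Z, Z)), add(mul(SZ, SSZ), add(SZ, Z)))))))
  →23  S(S(S(add(S(add(add(SZ, mul(Z, SSZ)), add(SZ, Z))), mul(add(add(SZ, Z), add(Z, Z)), add(mul(SZ, SSZ), add(SZ, Z)))))))
  →24  S(S(S(S(add(add(add(SZ, mul(Z, SSZ)), add(SZ, Z)), mul(add(add(SZ, Z), add(Z, Z)), add(mul(SZ, SSZ), add(SZ, Z))))))))
  →25  S(S(S(S(add(add(S(add(Z, mul(Z, SSZ))), add(SZ, Z)), mul(add(add(SZ, Z), add(Z, Z)), add(mul(SZ, SSZ), add(SZ, Z))))))))
  →26  S(S(S(S(add(S(add(add(Z, mul(Z, SSZ)), add(SZ, Z))), mul(add(add(SZ, Z), add(Z, Z)), add(mul(SZ, SSZ), add(SZ, Z))))))))
  →27  S(S(S(S(S(add(add(add(Z, mul(Z, SSZ)), add(SZ, Z)), mul(add(add(SZ, Z), add(Z, Z)), add(mul(SZ, SSZ), add(SZ, Z)))))))))
  →28  S(S(S(S(S(add(add(mul(Z, SSZ), add(SZ, Z)), mul(add(add(SZ, Z), add(Z, Z)), add(mul(SZ, SSZ), add(SZ, Z)))))))))
  →29  S(S(S(S(S(add(add(Z, add(SZ, Z)), mul(add(add(SZ, Z), add(Z, Z)), add(mul(SZ, SSZ), add(SZ, Z)))))))))
  →30  S(S(S(S(S(add(add(SZ, Z), mul(add(add(SZ, Z), add(Z, Z)), add(mul(SZ, SSZ), add(SZ, Z)))))))))
  →31  S(S(S(S(S(add(S(add(Z, Z)), mul(add(add(SZ, Z), add(Z, Z)), add(mul(SZ, SSZ), add(SZ, Z)))))))))
  →32  S(S(S(S(S(S(add(add(Z, Z), mul(add(add(SZ, Z), add(Z, Z)), add(mul(SZ, SSZ), add(SZ, Z))))))))))
  →33  S(S(S(S(S(S(add(Z, mul(add(add(SZ, Z), add(Z, Z)), add(mul(SZ, SSZ), add(SZ, Z))))))))))
  →34  S(S(S(S(S(S(mul(add(add(SZ, Z), add(Z, Z)), add(mul(SZ, SSZ), add(SZ, Z)))))))))
  →35  S(S(S(S(S(S(mul(add(S(add(Z, Z)), add(Z, Z)), add(mul(SZ, SSZ), add(SZ, Z)))))))))
  →36  S(S(S(S(S(S(mul(S(add(add(Z, Z), add(Z, Z))), add(mul(SZ, SSZ), add(SZ, Z)))))))))
  →37  S(S(S(S(S(S(add(add(mul(SZ, SSZ), add(SZ, Z)), mul(add(add(Z, Z), add(Z, Z)), add(mul(SZ, SSZ), add(SZ, Z))))))))))
  →38  S(S(S(S(S(S(add(add(add(SSZ, mul(Z, SSZ)), add(SZ, Z)), mul(add(add(Z, Z), add(Z, Z)), add(mul(SZ, SSZ), add(SZ, Z))))))))))
  →39  S(S(S(S(S(S(add(add(S(add(SZ, mul(Z, SSZ))), add(SZ, Z)), mul(add(add(Z, Z), add(Z, Z)), add(mul(SZ, SSZ), add(SZ, Z))))))))))
  →40  S(S(S(S(S(S(add(S(add(add(SZ, mul(Z, SSZ)), add(SZ, Z))), mul(add(add(Z, Z), add(Z, Z)), add(mul(SZ, SSZ), add(SZ, Z))))))))))
  →41  S(S(S(S(S(S(S(add(add(add(SZ, mul(Z, SSZ)), add(SZ, Z)), mul(add(add(Z, Z), add(Z, Z)), add(mul(SZ, SSZ), add(SZ, Z)))))))))))
  →42  S(S(S(S(S(S(S(add(add(S(add(Z, mul(Z, SSZ))), add(SZ, Z)), mul(add(add(Z, Z), add(Z, Z)), add(mul(SZ, SSZ), add(SZ, Z)))))))))))
  →43  S(S(S(S(S(S(S(add(S(add(add(Z, mul(Z, SSZ)), add(SZ, Z))), mul(add(add(Z, Z), add(Z, Z)), add(mul(SZ, SSZ), add(SZ, Z)))))))))))
  →44  S(S(S(S(S(S(S(S(add(add(add(Z, mul(Z, SSZ)), add(SZ, Z)), mul(add(add(Z, Z), add(Z, Z)), add(mul(SZ, SSZ), add(SZ, Z))))))))))))
  →45  S(S(S(S(S(S(S(S(add(add(mul(Z, SSZ), add(SZ, Z)), mul(add(add(Z, Z), add(Z, Z)), add(mul(SZ, SSZ), add(SZ, Z))))))))))))
  →46  S(S(S(S(S(S(S(S(add(add(Z, add(SZ, Z)), mul(add(add(Z, Z), add(Z, Z)), add(mul(SZ, SSZ), add(SZ, Z))))))))))))
  →47  S(S(S(S(S(S(S(S(add(add(SZ, Z), mul(add(add(Z, Z), add(Z, Z)), add(mul(SZ, SSZ), add(SZ, Z))))))))))))
  →48  S(S(S(S(S(S(S(S(add(S(add(Z, Z)), mul(add(add(Z, Z), add(Z, Z)), add(mul(SZ, SSZ), add(SZ, Z))))))))))))
  →49  S(S(S(S(S(S(S(S(S(add(add(Z, Z), mul(add(add(Z, Z), add(Z, Z)), add(mul(SZ, SSZ), add(SZ, Z)))))))))))))
  →50  S(S(S(S(S(S(S(S(S(add(Z, mul(add(add(Z, Z), add(Z, Z)), add(mul(SZ, SSZ), add(SZ, Z)))))))))))))
  →51  S(S(S(S(S(S(S(S(S(mul(add(add(Z, Z), add(Z, Z)), add(mul(SZ, SSZ), add(SZ, Z))))))))))))
  →52  S(S(S(S(S(S(S(S(S(mul(add(Z, add(Z, Z)), add(mul(SZ, SSZ), add(SZ, Z))))))))))))
  →53  S(S(S(S(S(S(S(S(S(mul(add(Z, Z), add(mul(SZ, SSZ), add(SZ, Z))))))))))))
  →54  S(S(S(S(S(S(S(S(S(mul(Z, add(mul(SZ, SSZ), add(SZ, Z))))))))))))
  →55  S^9(Z)

Answer: normal form = S^9(Z)  (in 55 steps)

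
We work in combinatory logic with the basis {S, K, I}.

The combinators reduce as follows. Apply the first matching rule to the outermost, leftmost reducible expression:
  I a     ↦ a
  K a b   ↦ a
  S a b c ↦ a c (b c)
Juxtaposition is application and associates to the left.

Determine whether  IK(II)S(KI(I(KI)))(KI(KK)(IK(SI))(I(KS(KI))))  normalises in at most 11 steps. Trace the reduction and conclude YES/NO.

  start: IK(II)S(KI(I(KI)))(KI(KK)(IK(SI))(I(KS(KI))))
  →1  K(II)S(KI(I(KI)))(KI(KK)(IK(SI))(I(KS(KI))))
  →2  II(KI(I(KI)))(KI(KK)(IK(SI))(I(KS(KI))))
  →3  I(KI(I(KI)))(KI(KK)(IK(SI))(I(KS(KI))))
  →4  KI(I(KI))(KI(KK)(IK(SI))(I(KS(KI))))
  →5  I(KI(KK)(IK(SI))(I(KS(KI))))
  →6  KI(KK)(IK(SI))(I(KS(KI)))
  →7  I(IK(SI))(I(KS(KI)))
  →8  IK(SI)(I(KS(KI)))
  →9  K(SI)(I(KS(KI)))
  →10  SI

Answer: YES — reaches normal form SI in 10 ≤ 11 steps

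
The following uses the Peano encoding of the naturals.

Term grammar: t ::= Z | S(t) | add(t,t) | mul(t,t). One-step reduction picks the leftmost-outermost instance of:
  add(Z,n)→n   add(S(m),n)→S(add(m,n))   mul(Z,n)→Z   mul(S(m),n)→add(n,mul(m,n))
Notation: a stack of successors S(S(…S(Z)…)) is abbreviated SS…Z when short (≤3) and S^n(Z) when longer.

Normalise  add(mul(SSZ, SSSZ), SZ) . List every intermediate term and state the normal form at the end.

Answer: normal form = S^7(Z)  (in 18 steps)

Derivation:
  start: add(mul(SSZ, SSSZ), SZ)
  [1] add(add(SSSZ, mul(SZ, SSSZ)), SZ)
  [2] add(S(add(SSZ, mul(SZ, SSSZ))), SZ)
  [3] S(add(add(SSZ, mul(SZ, SSSZ)), SZ))
  [4] S(add(S(add(SZ, mul(SZ, SSSZ))), SZ))
  [5] S(S(add(add(SZ, mul(SZ, SSSZ)), SZ)))
  [6] S(S(add(S(add(Z, mul(SZ, SSSZ))), SZ)))
  [7] S(S(S(add(add(Z, mul(SZ, SSSZ)), SZ))))
  [8] S(S(S(add(mul(SZ, SSSZ), SZ))))
  [9] S(S(S(add(add(SSSZ, mul(Z, SSSZ)), SZ))))
  [10] S(S(S(add(S(add(SSZ, mul(Z, SSSZ))), SZ))))
  [11] S(S(S(S(add(add(SSZ, mul(Z, SSSZ)), SZ)))))
  [12] S(S(S(S(add(S(add(SZ, mul(Z, SSSZ))), SZ)))))
  [13] S(S(S(S(S(add(add(SZ, mul(Z, SSSZ)), SZ))))))
  [14] S(S(S(S(S(add(S(add(Z, mul(Z, SSSZ))), SZ))))))
  [15] S(S(S(S(S(S(add(add(Z, mul(Z, SSSZ)), SZ)))))))
  [16] S(S(S(S(S(S(add(mul(Z, SSSZ), SZ)))))))
  [17] S(S(S(S(S(S(add(Z, SZ)))))))
  [18] S^7(Z)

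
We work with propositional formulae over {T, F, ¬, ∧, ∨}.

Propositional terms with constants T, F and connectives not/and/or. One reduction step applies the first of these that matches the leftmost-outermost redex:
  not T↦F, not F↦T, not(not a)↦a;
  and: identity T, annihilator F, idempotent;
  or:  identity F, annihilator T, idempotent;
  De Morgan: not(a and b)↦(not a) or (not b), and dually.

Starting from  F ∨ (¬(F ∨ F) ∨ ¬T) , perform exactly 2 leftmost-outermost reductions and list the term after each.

  start: F ∨ (¬(F ∨ F) ∨ ¬T)
  step 1: ¬(F ∨ F) ∨ ¬T
  step 2: (¬F ∧ ¬F) ∨ ¬T

Answer: after 2 steps: (¬F ∧ ¬F) ∨ ¬T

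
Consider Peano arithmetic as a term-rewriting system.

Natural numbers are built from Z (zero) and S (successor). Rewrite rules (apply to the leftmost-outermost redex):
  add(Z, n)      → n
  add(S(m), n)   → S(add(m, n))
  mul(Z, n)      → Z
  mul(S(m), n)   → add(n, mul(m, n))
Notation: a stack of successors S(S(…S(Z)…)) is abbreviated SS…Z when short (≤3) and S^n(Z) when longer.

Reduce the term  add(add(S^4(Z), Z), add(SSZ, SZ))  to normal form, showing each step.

  start: add(add(S^4(Z), Z), add(SSZ, SZ))
  [1] add(S(add(SSSZ, Z)), add(SSZ, SZ))
  [2] S(add(add(SSSZ, Z), add(SSZ, SZ)))
  [3] S(add(S(add(SSZ, Z)), add(SSZ, SZ)))
  [4] S(S(add(add(SSZ, Z), add(SSZ, SZ))))
  [5] S(S(add(S(add(SZ, Z)), add(SSZ, SZ))))
  [6] S(S(S(add(add(SZ, Z), add(SSZ, SZ)))))
  [7] S(S(S(add(S(add(Z, Z)), add(SSZ, SZ)))))
  [8] S(S(S(S(add(add(Z, Z), add(SSZ, SZ))))))
  [9] S(S(S(S(add(Z, add(SSZ, SZ))))))
  [10] S(S(S(S(add(SSZ, SZ)))))
  [11] S(S(S(S(S(add(SZ, SZ))))))
  [12] S(S(S(S(S(S(add(Z, SZ)))))))
  [13] S^7(Z)

Answer: normal form = S^7(Z)  (in 13 steps)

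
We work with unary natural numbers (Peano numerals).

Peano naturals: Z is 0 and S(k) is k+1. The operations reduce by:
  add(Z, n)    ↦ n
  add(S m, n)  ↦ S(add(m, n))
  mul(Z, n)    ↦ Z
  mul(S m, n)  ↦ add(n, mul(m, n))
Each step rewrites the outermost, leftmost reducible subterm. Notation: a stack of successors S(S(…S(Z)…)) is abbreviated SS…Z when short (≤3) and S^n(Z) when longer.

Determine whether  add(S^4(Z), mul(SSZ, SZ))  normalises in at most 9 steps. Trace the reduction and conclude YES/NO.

Answer: NO — after 9 steps the term is S(S(S(S(S(add(SZ, mul(Z, SZ))))))), not yet normal

Working:
  start: add(S^4(Z), mul(SSZ, SZ))
  [1] S(add(SSSZ, mul(SSZ, SZ)))
  [2] S(S(add(SSZ, mul(SSZ, SZ))))
  [3] S(S(S(add(SZ, mul(SSZ, SZ)))))
  [4] S(S(S(S(add(Z, mul(SSZ, SZ))))))
  [5] S(S(S(S(mul(SSZ, SZ)))))
  [6] S(S(S(S(add(SZ, mul(SZ, SZ))))))
  [7] S(S(S(S(S(add(Z, mul(SZ, SZ)))))))
  [8] S(S(S(S(S(mul(SZ, SZ))))))
  [9] S(S(S(S(S(add(SZ, mul(Z, SZ)))))))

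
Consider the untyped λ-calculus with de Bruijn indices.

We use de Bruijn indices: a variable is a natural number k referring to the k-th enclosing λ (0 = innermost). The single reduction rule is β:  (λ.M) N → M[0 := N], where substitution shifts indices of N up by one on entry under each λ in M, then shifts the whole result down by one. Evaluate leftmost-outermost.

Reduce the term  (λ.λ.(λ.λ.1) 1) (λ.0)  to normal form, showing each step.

  start: (λ.λ.(λ.λ.1) 1) (λ.0)
  [1] λ.(λ.λ.1) (λ.0)
  [2] λ.λ.λ.0

Answer: normal form = λ.λ.λ.0  (in 2 steps)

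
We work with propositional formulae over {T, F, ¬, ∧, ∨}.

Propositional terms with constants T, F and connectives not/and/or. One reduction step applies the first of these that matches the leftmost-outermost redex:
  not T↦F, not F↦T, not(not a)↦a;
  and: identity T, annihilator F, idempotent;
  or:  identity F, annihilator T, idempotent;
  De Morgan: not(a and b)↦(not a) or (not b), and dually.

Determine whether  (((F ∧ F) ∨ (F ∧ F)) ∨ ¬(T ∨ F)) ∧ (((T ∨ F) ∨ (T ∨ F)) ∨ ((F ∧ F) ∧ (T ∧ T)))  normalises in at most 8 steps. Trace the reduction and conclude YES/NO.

Answer: YES — reaches normal form F in 7 ≤ 8 steps

Reduction:
  start: (((F ∧ F) ∨ (F ∧ F)) ∨ ¬(T ∨ F)) ∧ (((T ∨ F) ∨ (T ∨ F)) ∨ ((F ∧ F) ∧ (T ∧ T)))
  →1  ((F ∧ F) ∨ ¬(T ∨ F)) ∧ (((T ∨ F) ∨ (T ∨ F)) ∨ ((F ∧ F) ∧ (T ∧ T)))
  →2  (F ∨ ¬(T ∨ F)) ∧ (((T ∨ F) ∨ (T ∨ F)) ∨ ((F ∧ F) ∧ (T ∧ T)))
  →3  ¬(T ∨ F) ∧ (((T ∨ F) ∨ (T ∨ F)) ∨ ((F ∧ F) ∧ (T ∧ T)))
  →4  (¬T ∧ ¬F) ∧ (((T ∨ F) ∨ (T ∨ F)) ∨ ((F ∧ F) ∧ (T ∧ T)))
  →5  (F ∧ ¬F) ∧ (((T ∨ F) ∨ (T ∨ F)) ∨ ((F ∧ F) ∧ (T ∧ T)))
  →6  F ∧ (((T ∨ F) ∨ (T ∨ F)) ∨ ((F ∧ F) ∧ (T ∧ T)))
  →7  F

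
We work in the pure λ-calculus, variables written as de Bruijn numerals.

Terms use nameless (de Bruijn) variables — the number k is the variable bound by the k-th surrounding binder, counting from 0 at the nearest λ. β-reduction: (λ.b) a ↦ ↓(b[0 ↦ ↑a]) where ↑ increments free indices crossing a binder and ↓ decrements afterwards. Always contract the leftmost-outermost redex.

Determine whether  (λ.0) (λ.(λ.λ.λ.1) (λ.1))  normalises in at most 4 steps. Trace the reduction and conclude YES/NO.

  start: (λ.0) (λ.(λ.λ.λ.1) (λ.1))
  [1] λ.(λ.λ.λ.1) (λ.1)
  [2] λ.λ.λ.1

Answer: YES — reaches normal form λ.λ.λ.1 in 2 ≤ 4 steps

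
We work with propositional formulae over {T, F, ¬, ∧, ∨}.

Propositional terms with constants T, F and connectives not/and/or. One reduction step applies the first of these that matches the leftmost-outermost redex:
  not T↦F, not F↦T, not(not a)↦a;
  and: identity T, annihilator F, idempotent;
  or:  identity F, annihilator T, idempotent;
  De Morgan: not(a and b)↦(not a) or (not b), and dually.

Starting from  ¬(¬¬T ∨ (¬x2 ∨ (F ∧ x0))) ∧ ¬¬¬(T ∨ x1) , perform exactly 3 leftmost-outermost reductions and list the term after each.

  start: ¬(¬¬T ∨ (¬x2 ∨ (F ∧ x0))) ∧ ¬¬¬(T ∨ x1)
  [1] (¬¬¬T ∧ ¬(¬x2 ∨ (F ∧ x0))) ∧ ¬¬¬(T ∨ x1)
  [2] (¬T ∧ ¬(¬x2 ∨ (F ∧ x0))) ∧ ¬¬¬(T ∨ x1)
  [3] (F ∧ ¬(¬x2 ∨ (F ∧ x0))) ∧ ¬¬¬(T ∨ x1)

Answer: after 3 steps: (F ∧ ¬(¬x2 ∨ (F ∧ x0))) ∧ ¬¬¬(T ∨ x1)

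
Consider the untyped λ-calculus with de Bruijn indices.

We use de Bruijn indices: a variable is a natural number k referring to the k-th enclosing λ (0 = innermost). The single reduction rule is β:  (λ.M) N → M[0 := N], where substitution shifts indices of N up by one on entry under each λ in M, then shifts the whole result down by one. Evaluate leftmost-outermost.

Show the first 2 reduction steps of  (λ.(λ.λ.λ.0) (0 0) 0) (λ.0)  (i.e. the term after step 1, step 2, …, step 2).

  start: (λ.(λ.λ.λ.0) (0 0) 0) (λ.0)
  →1  (λ.λ.λ.0) ((λ.0) (λ.0)) (λ.0)
  →2  (λ.λ.0) (λ.0)

Answer: after 2 steps: (λ.λ.0) (λ.0)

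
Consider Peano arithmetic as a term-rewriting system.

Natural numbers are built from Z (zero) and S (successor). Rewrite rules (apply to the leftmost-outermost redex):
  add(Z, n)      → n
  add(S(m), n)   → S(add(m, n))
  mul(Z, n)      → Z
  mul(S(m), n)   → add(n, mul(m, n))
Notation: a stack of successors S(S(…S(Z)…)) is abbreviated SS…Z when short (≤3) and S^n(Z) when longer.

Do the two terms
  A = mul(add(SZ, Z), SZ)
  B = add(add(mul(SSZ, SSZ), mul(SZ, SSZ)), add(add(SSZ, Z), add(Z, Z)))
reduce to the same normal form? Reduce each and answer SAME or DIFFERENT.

Answer: DIFFERENT — A ⇓ SZ, B ⇓ S^8(Z)

Reduction:
Term A:
  start: mul(add(SZ, Z), SZ)
  →1  mul(S(add(Z, Z)), SZ)
  →2  add(SZ, mul(add(Z, Z), SZ))
  →3  S(add(Z, mul(add(Z, Z), SZ)))
  →4  S(mul(add(Z, Z), SZ))
  →5  S(mul(Z, SZ))
  →6  SZ

Term B:
  start: add(add(mul(SSZ, SSZ), mul(SZ, SSZ)), add(add(SSZ, Z), add(Z, Z)))
  →1  add(add(add(SSZ, mul(SZ, SSZ)), mul(SZ, SSZ)), add(add(SSZ, Z), add(Z, Z)))
  →2  add(add(S(add(SZ, mul(SZ, SSZ))), mul(SZ, SSZ)), add(add(SSZ, Z), add(Z, Z)))
  →3  add(S(add(add(SZ, mul(SZ, SSZ)), mul(SZ, SSZ))), add(add(SSZ, Z), add(Z, Z)))
  →4  S(add(add(add(SZ, mul(SZ, SSZ)), mul(SZ, SSZ)), add(add(SSZ, Z), add(Z, Z))))
  →5  S(add(add(S(add(Z, mul(SZ, SSZ))), mul(SZ, SSZ)), add(add(SSZ, Z), add(Z, Z))))
  →6  S(add(S(add(add(Z, mul(SZ, SSZ)), mul(SZ, SSZ))), add(add(SSZ, Z), add(Z, Z))))
  →7  S(S(add(add(add(Z, mul(SZ, SSZ)), mul(SZ, SSZ)), add(add(SSZ, Z), add(Z, Z)))))
  →8  S(S(add(add(mul(SZ, SSZ), mul(SZ, SSZ)), add(add(SSZ, Z), add(Z, Z)))))
  →9  S(S(add(add(add(SSZ, mul(Z, SSZ)), mul(SZ, SSZ)), add(add(SSZ, Z), add(Z, Z)))))
  →10  S(S(add(add(S(add(SZ, mul(Z, SSZ))), mul(SZ, SSZ)), add(add(SSZ, Z), add(Z, Z)))))
  →11  S(S(add(S(add(add(SZ, mul(Z, SSZ)), mul(SZ, SSZ))), add(add(SSZ, Z), add(Z, Z)))))
  →12  S(S(S(add(add(add(SZ, mul(Z, SSZ)), mul(SZ, SSZ)), add(add(SSZ, Z), add(Z, Z))))))
  →13  S(S(S(add(add(S(add(Z, mul(Z, SSZ))), mul(SZ, SSZ)), add(add(SSZ, Z), add(Z, Z))))))
  →14  S(S(S(add(S(add(add(Z, mul(Z, SSZ)), mul(SZ, SSZ))), add(add(SSZ, Z), add(Z, Z))))))
  →15  S(S(S(S(add(add(add(Z, mul(Z, SSZ)), mul(SZ, SSZ)), add(add(SSZ, Z), add(Z, Z)))))))
  →16  S(S(S(S(add(add(mul(Z, SSZ), mul(SZ, SSZ)), add(add(SSZ, Z), add(Z, Z)))))))
  →17  S(S(S(S(add(add(Z, mul(SZ, SSZ)), add(add(SSZ, Z), add(Z, Z)))))))
  →18  S(S(S(S(add(mul(SZ, SSZ), add(add(SSZ, Z), add(Z, Z)))))))
  →19  S(S(S(S(add(add(SSZ, mul(Z, SSZ)), add(add(SSZ, Z), add(Z, Z)))))))
  →20  S(S(S(S(add(S(add(SZ, mul(Z, SSZ))), add(add(SSZ, Z), add(Z, Z)))))))
  →21  S(S(S(S(S(add(add(SZ, mul(Z, SSZ)), add(add(SSZ, Z), add(Z, Z))))))))
  →22  S(S(S(S(S(add(S(add(Z, mul(Z, SSZ))), add(add(SSZ, Z), add(Z, Z))))))))
  →23  S(S(S(S(S(S(add(add(Z, mul(Z, SSZ)), add(add(SSZ, Z), add(Z, Z)))))))))
  →24  S(S(S(S(S(S(add(mul(Z, SSZ), add(add(SSZ, Z), add(Z, Z)))))))))
  →25  S(S(S(S(S(S(add(Z, add(add(SSZ, Z), add(Z, Z)))))))))
  →26  S(S(S(S(S(S(add(add(SSZ, Z), add(Z, Z))))))))
  →27  S(S(S(S(S(S(add(S(add(SZ, Z)), add(Z, Z))))))))
  →28  S(S(S(S(S(S(S(add(add(SZ, Z), add(Z, Z)))))))))
  →29  S(S(S(S(S(S(S(add(S(add(Z, Z)), add(Z, Z)))))))))
  →30  S(S(S(S(S(S(S(S(add(add(Z, Z), add(Z, Z))))))))))
  →31  S(S(S(S(S(S(S(S(add(Z, add(Z, Z))))))))))
  →32  S(S(S(S(S(S(S(S(add(Z, Z)))))))))
  →33  S^8(Z)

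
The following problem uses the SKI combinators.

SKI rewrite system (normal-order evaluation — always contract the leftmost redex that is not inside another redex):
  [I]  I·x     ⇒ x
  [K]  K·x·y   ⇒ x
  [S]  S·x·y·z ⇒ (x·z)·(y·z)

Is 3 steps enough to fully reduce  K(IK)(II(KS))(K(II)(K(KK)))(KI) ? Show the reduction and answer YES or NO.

  start: K(IK)(II(KS))(K(II)(K(KK)))(KI)
  [1] IK(K(II)(K(KK)))(KI)
  [2] K(K(II)(K(KK)))(KI)
  [3] K(II)(K(KK))

Answer: NO — after 3 steps the term is K(II)(K(KK)), not yet normal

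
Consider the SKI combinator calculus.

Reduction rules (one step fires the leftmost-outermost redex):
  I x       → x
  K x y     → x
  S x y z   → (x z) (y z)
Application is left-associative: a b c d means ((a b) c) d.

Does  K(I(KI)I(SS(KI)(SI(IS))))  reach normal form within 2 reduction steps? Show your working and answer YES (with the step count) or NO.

Answer: NO — after 2 steps the term is K(I(SS(KI)(SI(IS)))), not yet normal

Reduction:
  start: K(I(KI)I(SS(KI)(SI(IS))))
  [1] K(KII(SS(KI)(SI(IS))))
  [2] K(I(SS(KI)(SI(IS))))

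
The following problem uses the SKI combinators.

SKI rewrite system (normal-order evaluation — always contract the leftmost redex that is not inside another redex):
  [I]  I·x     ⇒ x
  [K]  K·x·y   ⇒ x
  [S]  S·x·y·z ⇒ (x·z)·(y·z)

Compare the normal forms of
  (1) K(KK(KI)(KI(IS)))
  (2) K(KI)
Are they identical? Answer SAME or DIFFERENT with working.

Answer: SAME — A ⇓ K(KI), B ⇓ K(KI)

Reduction:
Term A:
  start: K(KK(KI)(KI(IS)))
  [1] K(K(KI(IS)))
  [2] K(KI)

Term B:
  start: K(KI)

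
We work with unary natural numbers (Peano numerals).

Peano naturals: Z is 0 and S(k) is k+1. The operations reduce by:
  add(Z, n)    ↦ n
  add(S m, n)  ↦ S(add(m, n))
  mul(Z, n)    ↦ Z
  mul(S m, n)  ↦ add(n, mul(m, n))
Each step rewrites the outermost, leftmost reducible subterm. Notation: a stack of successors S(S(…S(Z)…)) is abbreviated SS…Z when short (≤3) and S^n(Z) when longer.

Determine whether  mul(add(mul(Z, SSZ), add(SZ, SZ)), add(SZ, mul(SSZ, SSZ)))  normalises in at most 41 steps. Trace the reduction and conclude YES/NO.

Answer: YES — reaches normal form S^10(Z) in 41 ≤ 41 steps

Reduction:
  start: mul(add(mul(Z, SSZ), add(SZ, SZ)), add(SZ, mul(SSZ, SSZ)))
  step 1: mul(add(Z, add(SZ, SZ)), add(SZ, mul(SSZ, SSZ)))
  step 2: mul(add(SZ, SZ), add(SZ, mul(SSZ, SSZ)))
  step 3: mul(S(add(Z, SZ)), add(SZ, mul(SSZ, SSZ)))
  step 4: add(add(SZ, mul(SSZ, SSZ)), mul(add(Z, SZ), add(SZ, mul(SSZ, SSZ))))
  step 5: add(S(add(Z, mul(SSZ, SSZ))), mul(add(Z, SZ), add(SZ, mul(SSZ, SSZ))))
  step 6: S(add(add(Z, mul(SSZ, SSZ)), mul(add(Z, SZ), add(SZ, mul(SSZ, SSZ)))))
  step 7: S(add(mul(SSZ, SSZ), mul(add(Z, SZ), add(SZ, mul(SSZ, SSZ)))))
  step 8: S(add(add(SSZ, mul(SZ, SSZ)), mul(add(Z, SZ), add(SZ, mul(SSZ, SSZ)))))
  step 9: S(add(S(add(SZ, mul(SZ, SSZ))), mul(add(Z, SZ), add(SZ, mul(SSZ, SSZ)))))
  step 10: S(S(add(add(SZ, mul(SZ, SSZ)), mul(add(Z, SZ), add(SZ, mul(SSZ, SSZ))))))
  step 11: S(S(add(S(add(Z, mul(SZ, SSZ))), mul(add(Z, SZ), add(SZ, mul(SSZ, SSZ))))))
  step 12: S(S(S(add(add(Z, mul(SZ, SSZ)), mul(add(Z, SZ), add(SZ, mul(SSZ, SSZ)))))))
  step 13: S(S(S(add(mul(SZ, SSZ), mul(add(Z, SZ), add(SZ, mul(SSZ, SSZ)))))))
  step 14: S(S(S(add(add(SSZ, mul(Z, SSZ)), mul(add(Z, SZ), add(SZ, mul(SSZ, SSZ)))))))
  step 15: S(S(S(add(S(add(SZ, mul(Z, SSZ))), mul(add(Z, SZ), add(SZ, mul(SSZ, SSZ)))))))
  step 16: S(S(S(S(add(add(SZ, mul(Z, SSZ)), mul(add(Z, SZ), add(SZ, mul(SSZ, SSZ))))))))
  step 17: S(S(S(S(add(S(add(Z, mul(Z, SSZ))), mul(add(Z, SZ), add(SZ, mul(SSZ, SSZ))))))))
  step 18: S(S(S(S(S(add(add(Z, mul(Z, SSZ)), mul(add(Z, SZ), add(SZ, mul(SSZ, SSZ)))))))))
  step 19: S(S(S(S(S(add(mul(Z, SSZ), mul(add(Z, SZ), add(SZ, mul(SSZ, SSZ)))))))))
  step 20: S(S(S(S(S(add(Z, mul(add(Z, SZ), add(SZ, mul(SSZ, SSZ)))))))))
  step 21: S(S(S(S(S(mul(add(Z, SZ), add(SZ, mul(SSZ, SSZ))))))))
  step 22: S(S(S(S(S(mul(SZ, add(SZ, mul(SSZ, SSZ))))))))
  step 23: S(S(S(S(S(add(add(SZ, mul(SSZ, SSZ)), mul(Z, add(SZ, mul(SSZ, SSZ)))))))))
  step 24: S(S(S(S(S(add(S(add(Z, mul(SSZ, SSZ))), mul(Z, add(SZ, mul(SSZ, SSZ)))))))))
  step 25: S(S(S(S(S(S(add(add(Z, mul(SSZ, SSZ)), mul(Z, add(SZ, mul(SSZ, SSZ))))))))))
  step 26: S(S(S(S(S(S(add(mul(SSZ, SSZ), mul(Z, add(SZ, mul(SSZ, SSZ))))))))))
  step 27: S(S(S(S(S(S(add(add(SSZ, mul(SZ, SSZ)), mul(Z, add(SZ, mul(SSZ, SSZ))))))))))
  step 28: S(S(S(S(S(S(add(S(add(SZ, mul(SZ, SSZ))), mul(Z, add(SZ, mul(SSZ, SSZ))))))))))
  step 29: S(S(S(S(S(S(S(add(add(SZ, mul(SZ, SSZ)), mul(Z, add(SZ, mul(SSZ, SSZ)))))))))))
  step 30: S(S(S(S(S(S(S(add(S(add(Z, mul(SZ, SSZ))), mul(Z, add(SZ, mul(SSZ, SSZ)))))))))))
  step 31: S(S(S(S(S(S(S(S(add(add(Z, mul(SZ, SSZ)), mul(Z, add(SZ, mul(SSZ, SSZ))))))))))))
  step 32: S(S(S(S(S(S(S(S(add(mul(SZ, SSZ), mul(Z, add(SZ, mul(SSZ, SSZ))))))))))))
  step 33: S(S(S(S(S(S(S(S(add(add(SSZ, mul(Z, SSZ)), mul(Z, add(SZ, mul(SSZ, SSZ))))))))))))
  step 34: S(S(S(S(S(S(S(S(add(S(add(SZ, mul(Z, SSZ))), mul(Z, add(SZ, mul(SSZ, SSZ))))))))))))
  step 35: S(S(S(S(S(S(S(S(S(add(add(SZ, mul(Z, SSZ)), mul(Z, add(SZ, mul(SSZ, SSZ)))))))))))))
  step 36: S(S(S(S(S(S(S(S(S(add(S(add(Z, mul(Z, SSZ))), mul(Z, add(SZ, mul(SSZ, SSZ)))))))))))))
  step 37: S(S(S(S(S(S(S(S(S(S(add(add(Z, mul(Z, SSZ)), mul(Z, add(SZ, mul(SSZ, SSZ))))))))))))))
  step 38: S(S(S(S(S(S(S(S(S(S(add(mul(Z, SSZ), mul(Z, add(SZ, mul(SSZ, SSZ))))))))))))))
  step 39: S(S(S(S(S(S(S(S(S(S(add(Z, mul(Z, add(SZ, mul(SSZ, SSZ))))))))))))))
  step 40: S(S(S(S(S(S(S(S(S(S(mul(Z, add(SZ, mul(SSZ, SSZ)))))))))))))
  step 41: S^10(Z)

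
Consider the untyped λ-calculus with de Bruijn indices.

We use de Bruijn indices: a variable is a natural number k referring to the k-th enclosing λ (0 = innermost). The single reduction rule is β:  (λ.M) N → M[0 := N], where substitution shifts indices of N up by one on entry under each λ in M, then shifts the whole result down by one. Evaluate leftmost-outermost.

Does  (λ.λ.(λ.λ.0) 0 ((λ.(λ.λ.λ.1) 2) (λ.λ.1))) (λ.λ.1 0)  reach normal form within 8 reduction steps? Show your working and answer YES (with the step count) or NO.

Answer: YES — reaches normal form λ.λ.λ.1 in 5 ≤ 8 steps

Reduction:
  start: (λ.λ.(λ.λ.0) 0 ((λ.(λ.λ.λ.1) 2) (λ.λ.1))) (λ.λ.1 0)
  [1] λ.(λ.λ.0) 0 ((λ.(λ.λ.λ.1) (λ.λ.1 0)) (λ.λ.1))
  [2] λ.(λ.0) ((λ.(λ.λ.λ.1) (λ.λ.1 0)) (λ.λ.1))
  [3] λ.(λ.(λ.λ.λ.1) (λ.λ.1 0)) (λ.λ.1)
  [4] λ.(λ.λ.λ.1) (λ.λ.1 0)
  [5] λ.λ.λ.1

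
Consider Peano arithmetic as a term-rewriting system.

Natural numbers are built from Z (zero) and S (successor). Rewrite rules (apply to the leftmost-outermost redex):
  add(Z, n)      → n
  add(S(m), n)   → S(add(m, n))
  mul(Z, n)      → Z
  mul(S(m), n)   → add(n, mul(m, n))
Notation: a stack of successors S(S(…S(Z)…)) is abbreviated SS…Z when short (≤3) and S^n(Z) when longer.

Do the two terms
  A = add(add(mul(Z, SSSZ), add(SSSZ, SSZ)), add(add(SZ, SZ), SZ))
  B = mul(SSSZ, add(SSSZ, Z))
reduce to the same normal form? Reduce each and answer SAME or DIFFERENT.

Term A:
  start: add(add(mul(Z, SSSZ), add(SSSZ, SSZ)), add(add(SZ, SZ), SZ))
  →1  add(add(Z, add(SSSZ, SSZ)), add(add(SZ, SZ), SZ))
  →2  add(add(SSSZ, SSZ), add(add(SZ, SZ), SZ))
  →3  add(S(add(SSZ, SSZ)), add(add(SZ, SZ), SZ))
  →4  S(add(add(SSZ, SSZ), add(add(SZ, SZ), SZ)))
  →5  S(add(S(add(SZ, SSZ)), add(add(SZ, SZ), SZ)))
  →6  S(S(add(add(SZ, SSZ), add(add(SZ, SZ), SZ))))
  →7  S(S(add(S(add(Z, SSZ)), add(add(SZ, SZ), SZ))))
  →8  S(S(S(add(add(Z, SSZ), add(add(SZ, SZ), SZ)))))
  →9  S(S(S(add(SSZ, add(add(SZ, SZ), SZ)))))
  →10  S(S(S(S(add(SZ, add(add(SZ, SZ), SZ))))))
  →11  S(S(S(S(S(add(Z, add(add(SZ, SZ), SZ)))))))
  →12  S(S(S(S(S(add(add(SZ, SZ), SZ))))))
  →13  S(S(S(S(S(add(S(add(Z, SZ)), SZ))))))
  →14  S(S(S(S(S(S(add(add(Z, SZ), SZ)))))))
  →15  S(S(S(S(S(S(add(SZ, SZ)))))))
  →16  S(S(S(S(S(S(S(add(Z, SZ))))))))
  →17  S^8(Z)

Term B:
  start: mul(SSSZ, add(SSSZ, Z))
  →1  add(add(SSSZ, Z), mul(SSZ, add(SSSZ, Z)))
  →2  add(S(add(SSZ, Z)), mul(SSZ, add(SSSZ, Z)))
  →3  S(add(add(SSZ, Z), mul(SSZ, add(SSSZ, Z))))
  →4  S(add(S(add(SZ, Z)), mul(SSZ, add(SSSZ, Z))))
  →5  S(S(add(add(SZ, Z), mul(SSZ, add(SSSZ, Z)))))
  →6  S(S(add(S(add(Z, Z)), mul(SSZ, add(SSSZ, Z)))))
  →7  S(S(S(add(add(Z, Z), mul(SSZ, add(SSSZ, Z))))))
  →8  S(S(S(add(Z, mul(SSZ, add(SSSZ, Z))))))
  →9  S(S(S(mul(SSZ, add(SSSZ, Z)))))
  →10  S(S(S(add(add(SSSZ, Z), mul(SZ, add(SSSZ, Z))))))
  →11  S(S(S(add(S(add(SSZ, Z)), mul(SZ, add(SSSZ, Z))))))
  →12  S(S(S(S(add(add(SSZ, Z), mul(SZ, add(SSSZ, Z)))))))
  →13  S(S(S(S(add(S(add(SZ, Z)), mul(SZ, add(SSSZ, Z)))))))
  →14  S(S(S(S(S(add(add(SZ, Z), mul(SZ, add(SSSZ, Z))))))))
  →15  S(S(S(S(S(add(S(add(Z, Z)), mul(SZ, add(SSSZ, Z))))))))
  →16  S(S(S(S(S(S(add(add(Z, Z), mul(SZ, add(SSSZ, Z)))))))))
  →17  S(S(S(S(S(S(add(Z, mul(SZ, add(SSSZ, Z)))))))))
  →18  S(S(S(S(S(S(mul(SZ, add(SSSZ, Z))))))))
  →19  S(S(S(S(S(S(add(add(SSSZ, Z), mul(Z, add(SSSZ, Z)))))))))
  →20  S(S(S(S(S(S(add(S(add(SSZ, Z)), mul(Z, add(SSSZ, Z)))))))))
  →21  S(S(S(S(S(S(S(add(add(SSZ, Z), mul(Z, add(SSSZ, Z))))))))))
  →22  S(S(S(S(S(S(S(add(S(add(SZ, Z)), mul(Z, add(SSSZ, Z))))))))))
  →23  S(S(S(S(S(S(S(S(add(add(SZ, Z), mul(Z, add(SSSZ, Z)))))))))))
  →24  S(S(S(S(S(S(S(S(add(S(add(Z, Z)), mul(Z, add(SSSZ, Z)))))))))))
  →25  S(S(S(S(S(S(S(S(S(add(add(Z, Z), mul(Z, add(SSSZ, Z))))))))))))
  →26  S(S(S(S(S(S(S(S(S(add(Z, mul(Z, add(SSSZ, Z))))))))))))
  →27  S(S(S(S(S(S(S(S(S(mul(Z, add(SSSZ, Z)))))))))))
  →28  S^9(Z)

Answer: DIFFERENT — A ⇓ S^8(Z), B ⇓ S^9(Z)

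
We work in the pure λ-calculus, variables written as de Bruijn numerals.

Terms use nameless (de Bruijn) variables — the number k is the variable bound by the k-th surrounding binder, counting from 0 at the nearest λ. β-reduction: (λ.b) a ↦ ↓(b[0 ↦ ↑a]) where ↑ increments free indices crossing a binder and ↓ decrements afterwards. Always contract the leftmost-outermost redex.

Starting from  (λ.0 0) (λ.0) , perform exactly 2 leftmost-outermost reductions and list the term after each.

  start: (λ.0 0) (λ.0)
  step 1: (λ.0) (λ.0)
  step 2: λ.0

Answer: after 2 steps: λ.0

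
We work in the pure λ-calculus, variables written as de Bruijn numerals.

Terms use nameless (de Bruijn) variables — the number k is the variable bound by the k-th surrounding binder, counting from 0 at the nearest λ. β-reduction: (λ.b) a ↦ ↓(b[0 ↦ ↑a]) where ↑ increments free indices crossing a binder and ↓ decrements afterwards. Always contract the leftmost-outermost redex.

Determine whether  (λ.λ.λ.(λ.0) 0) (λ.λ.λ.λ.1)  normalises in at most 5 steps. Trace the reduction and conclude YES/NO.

Answer: YES — reaches normal form λ.λ.0 in 2 ≤ 5 steps

Reduction:
  start: (λ.λ.λ.(λ.0) 0) (λ.λ.λ.λ.1)
  [1] λ.λ.(λ.0) 0
  [2] λ.λ.0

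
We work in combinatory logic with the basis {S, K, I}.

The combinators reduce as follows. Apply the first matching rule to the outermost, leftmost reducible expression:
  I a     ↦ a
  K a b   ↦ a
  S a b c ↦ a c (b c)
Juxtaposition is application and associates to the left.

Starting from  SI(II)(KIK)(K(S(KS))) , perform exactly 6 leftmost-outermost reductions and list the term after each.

  start: SI(II)(KIK)(K(S(KS)))
  →1  I(KIK)(II(KIK))(K(S(KS)))
  →2  KIK(II(KIK))(K(S(KS)))
  →3  I(II(KIK))(K(S(KS)))
  →4  II(KIK)(K(S(KS)))
  →5  I(KIK)(K(S(KS)))
  →6  KIK(K(S(KS)))

Answer: after 6 steps: KIK(K(S(KS)))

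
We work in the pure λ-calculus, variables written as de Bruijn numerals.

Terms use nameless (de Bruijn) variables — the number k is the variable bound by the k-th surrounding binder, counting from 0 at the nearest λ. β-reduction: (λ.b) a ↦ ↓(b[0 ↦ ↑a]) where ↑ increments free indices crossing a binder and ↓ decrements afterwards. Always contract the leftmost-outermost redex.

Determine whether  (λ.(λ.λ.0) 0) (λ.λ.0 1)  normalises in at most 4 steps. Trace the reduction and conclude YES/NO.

  start: (λ.(λ.λ.0) 0) (λ.λ.0 1)
  →1  (λ.λ.0) (λ.λ.0 1)
  →2  λ.0

Answer: YES — reaches normal form λ.0 in 2 ≤ 4 steps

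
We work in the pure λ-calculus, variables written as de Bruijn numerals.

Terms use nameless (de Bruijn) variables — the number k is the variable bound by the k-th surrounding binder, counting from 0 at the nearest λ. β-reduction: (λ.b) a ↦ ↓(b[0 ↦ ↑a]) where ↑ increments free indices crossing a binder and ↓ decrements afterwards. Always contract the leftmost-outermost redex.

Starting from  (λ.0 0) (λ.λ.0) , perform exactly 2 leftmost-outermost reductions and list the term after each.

Answer: after 2 steps: λ.0

Working:
  start: (λ.0 0) (λ.λ.0)
  →1  (λ.λ.0) (λ.λ.0)
  →2  λ.0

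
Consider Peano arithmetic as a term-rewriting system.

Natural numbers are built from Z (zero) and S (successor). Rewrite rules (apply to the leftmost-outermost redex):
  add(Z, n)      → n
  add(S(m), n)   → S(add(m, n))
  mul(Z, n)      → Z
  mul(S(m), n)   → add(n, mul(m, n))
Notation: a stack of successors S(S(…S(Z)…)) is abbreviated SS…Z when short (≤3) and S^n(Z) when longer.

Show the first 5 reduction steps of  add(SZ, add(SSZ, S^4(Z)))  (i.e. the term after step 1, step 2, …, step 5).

  start: add(SZ, add(SSZ, S^4(Z)))
  step 1: S(add(Z, add(SSZ, S^4(Z))))
  step 2: S(add(SSZ, S^4(Z)))
  step 3: S(S(add(SZ, S^4(Z))))
  step 4: S(S(S(add(Z, S^4(Z)))))
  step 5: S^7(Z)

Answer: after 5 steps: S^7(Z)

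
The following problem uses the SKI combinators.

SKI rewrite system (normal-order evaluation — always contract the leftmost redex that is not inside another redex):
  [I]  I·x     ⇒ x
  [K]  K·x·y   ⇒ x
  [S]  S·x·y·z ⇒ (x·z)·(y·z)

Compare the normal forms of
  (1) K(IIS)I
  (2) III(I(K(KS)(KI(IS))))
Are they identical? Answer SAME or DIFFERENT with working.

Term A:
  start: K(IIS)I
  →1  IIS
  →2  IS
  →3  S

Term B:
  start: III(I(K(KS)(KI(IS))))
  →1  II(I(K(KS)(KI(IS))))
  →2  I(I(K(KS)(KI(IS))))
  →3  I(K(KS)(KI(IS)))
  →4  K(KS)(KI(IS))
  →5  KS

Answer: DIFFERENT — A ⇓ S, B ⇓ KS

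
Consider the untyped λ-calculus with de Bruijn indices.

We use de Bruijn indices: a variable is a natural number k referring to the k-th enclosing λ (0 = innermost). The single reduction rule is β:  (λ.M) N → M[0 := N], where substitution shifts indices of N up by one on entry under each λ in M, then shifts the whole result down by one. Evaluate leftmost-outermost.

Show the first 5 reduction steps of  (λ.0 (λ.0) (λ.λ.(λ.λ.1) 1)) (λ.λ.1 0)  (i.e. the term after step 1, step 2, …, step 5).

  start: (λ.0 (λ.0) (λ.λ.(λ.λ.1) 1)) (λ.λ.1 0)
  [1] (λ.λ.1 0) (λ.0) (λ.λ.(λ.λ.1) 1)
  [2] (λ.(λ.0) 0) (λ.λ.(λ.λ.1) 1)
  [3] (λ.0) (λ.λ.(λ.λ.1) 1)
  [4] λ.λ.(λ.λ.1) 1
  [5] λ.λ.λ.2

Answer: after 5 steps: λ.λ.λ.2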